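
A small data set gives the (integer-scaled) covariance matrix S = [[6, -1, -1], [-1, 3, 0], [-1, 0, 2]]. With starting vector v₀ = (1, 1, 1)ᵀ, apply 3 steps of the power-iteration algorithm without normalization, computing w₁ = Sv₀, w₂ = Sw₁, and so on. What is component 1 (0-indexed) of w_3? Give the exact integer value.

w1 = Sv₀ = (6·1 + (-1)·1 + (-1)·1; (-1)·1 + 3·1 + 0·1; (-1)·1 + 0·1 + 2·1) = (4, 2, 1)
w2 = Sw1 = (6·4 + (-1)·2 + (-1)·1; (-1)·4 + 3·2 + 0·1; (-1)·4 + 0·2 + 2·1) = (21, 2, -2)
w3 = Sw2 = (126, -15, -25)
The requested component of w3 is -15.

-15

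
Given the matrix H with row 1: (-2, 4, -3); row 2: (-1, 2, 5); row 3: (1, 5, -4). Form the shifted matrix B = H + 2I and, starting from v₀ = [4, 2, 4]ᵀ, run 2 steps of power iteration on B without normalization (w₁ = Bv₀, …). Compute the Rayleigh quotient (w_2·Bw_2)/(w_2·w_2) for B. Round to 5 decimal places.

B = H + 2I has rows (0, 4, -3); (-1, 4, 5); (1, 5, -2)
w1 = Bv₀ = (-4, 24, 6)
w2 = Bw1 = (78, 130, 104)
Bw2 = (208, 962, 520)
w2·Bw2 = 195364; w2·w2 = 33800; μ ≈ 195364/33800 = 5.78000

5.78000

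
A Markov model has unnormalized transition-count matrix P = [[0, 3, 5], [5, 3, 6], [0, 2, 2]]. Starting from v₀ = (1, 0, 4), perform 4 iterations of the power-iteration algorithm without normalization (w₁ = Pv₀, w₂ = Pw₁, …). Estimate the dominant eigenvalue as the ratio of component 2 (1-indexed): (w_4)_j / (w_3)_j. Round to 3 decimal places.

w1 = Pv₀ = (0·1 + 3·0 + 5·4; 5·1 + 3·0 + 6·4; 0·1 + 2·0 + 2·4) = (20, 29, 8)
w2 = Pw1 = (0·20 + 3·29 + 5·8; 5·20 + 3·29 + 6·8; 0·20 + 2·29 + 2·8) = (127, 235, 74)
w3 = Pw2 = (1075, 1784, 618)
w4 = Pw3 = (8442, 14435, 4804)
Ratio at component: 14435 / 1784 = 8.091

λ ≈ 8.091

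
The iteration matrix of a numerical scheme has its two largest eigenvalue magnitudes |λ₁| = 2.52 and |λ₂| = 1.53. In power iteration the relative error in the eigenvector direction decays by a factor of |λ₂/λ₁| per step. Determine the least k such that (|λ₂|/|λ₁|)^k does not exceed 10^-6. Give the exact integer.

|λ₂/λ₁| = 1.53/2.52 = 0.60714
Need k ≥ ln(10^-6) / ln(0.60714) = -13.8155 / -0.4990 ≈ 27.687
Smallest integer k satisfying the bound: 28

28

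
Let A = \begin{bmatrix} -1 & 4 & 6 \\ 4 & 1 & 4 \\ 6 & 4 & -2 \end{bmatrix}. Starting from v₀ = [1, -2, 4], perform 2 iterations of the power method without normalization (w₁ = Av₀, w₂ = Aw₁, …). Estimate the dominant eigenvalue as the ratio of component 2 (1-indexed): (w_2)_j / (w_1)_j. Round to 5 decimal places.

w1 = Av₀ = (15, 18, -10)
w2 = Aw1 = (-3, 38, 182)
Ratio at component: 38 / 18 = 2.11111

λ ≈ 2.11111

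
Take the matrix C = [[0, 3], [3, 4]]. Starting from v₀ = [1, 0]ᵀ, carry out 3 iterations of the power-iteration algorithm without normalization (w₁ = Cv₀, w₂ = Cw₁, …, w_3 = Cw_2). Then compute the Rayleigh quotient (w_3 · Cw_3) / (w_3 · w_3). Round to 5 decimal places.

w1 = Cv₀ = (0, 3)
w2 = Cw1 = (9, 12)
w3 = Cw2 = (36, 75)
Cw3 = (225, 408)
w3·Cw3 = 36·225 + 75·408 = 38700; w3·w3 = 36·36 + 75·75 = 6921
λ ≈ 38700/6921 = 5.59168

λ ≈ 5.59168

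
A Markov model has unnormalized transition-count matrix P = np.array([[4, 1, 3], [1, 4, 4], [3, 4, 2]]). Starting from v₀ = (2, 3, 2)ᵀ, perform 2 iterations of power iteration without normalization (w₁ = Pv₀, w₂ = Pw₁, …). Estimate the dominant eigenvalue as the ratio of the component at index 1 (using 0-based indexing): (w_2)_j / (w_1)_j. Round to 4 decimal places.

8.7727

w1 = Pv₀ = (4·2 + 1·3 + 3·2; 1·2 + 4·3 + 4·2; 3·2 + 4·3 + 2·2) = (17, 22, 22)
w2 = Pw1 = (4·17 + 1·22 + 3·22; 1·17 + 4·22 + 4·22; 3·17 + 4·22 + 2·22) = (156, 193, 183)
Ratio at component: 193 / 22 = 8.7727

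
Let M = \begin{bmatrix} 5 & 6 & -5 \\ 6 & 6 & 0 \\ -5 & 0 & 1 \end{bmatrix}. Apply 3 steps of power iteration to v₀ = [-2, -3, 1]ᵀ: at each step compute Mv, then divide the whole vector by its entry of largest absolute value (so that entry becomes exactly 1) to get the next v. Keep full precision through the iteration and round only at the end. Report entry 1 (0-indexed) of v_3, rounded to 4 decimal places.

Mv0 = (-33.00000, -30.00000, 11.00000); divide by -33.00000 → v1 = (1.00000, 0.90909, -0.33333)
Mv1 = (12.12121, 11.45455, -5.33333); divide by 12.12121 → v2 = (1.00000, 0.94500, -0.44000)
Mv2 = (12.87000, 11.67000, -5.44000); divide by 12.87000 → v3 = (1.00000, 0.90676, -0.42269)
Requested entry of v3: -4668/-5148 = 0.9068

0.9068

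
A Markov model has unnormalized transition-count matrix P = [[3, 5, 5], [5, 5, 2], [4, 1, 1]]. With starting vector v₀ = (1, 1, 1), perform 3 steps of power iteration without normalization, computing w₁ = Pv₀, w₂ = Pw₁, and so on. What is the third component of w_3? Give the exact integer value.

w1 = Pv₀ = (13, 12, 6)
w2 = Pw1 = (129, 137, 70)
w3 = Pw2 = (1422, 1470, 723)
The requested component of w3 is 723.

723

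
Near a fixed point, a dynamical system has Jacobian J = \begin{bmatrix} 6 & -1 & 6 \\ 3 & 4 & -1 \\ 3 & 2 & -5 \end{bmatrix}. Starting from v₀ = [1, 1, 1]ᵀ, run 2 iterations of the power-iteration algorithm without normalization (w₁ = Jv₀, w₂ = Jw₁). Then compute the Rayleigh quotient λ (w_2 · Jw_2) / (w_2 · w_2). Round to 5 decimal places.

w1 = Jv₀ = (6·1 + (-1)·1 + 6·1; 3·1 + 4·1 + (-1)·1; 3·1 + 2·1 + (-5)·1) = (11, 6, 0)
w2 = Jw1 = (6·11 + (-1)·6 + 6·0; 3·11 + 4·6 + (-1)·0; 3·11 + 2·6 + (-5)·0) = (60, 57, 45)
Jw2 = (573, 363, 69)
w2·Jw2 = 60·573 + 57·363 + 45·69 = 58176; w2·w2 = 60·60 + 57·57 + 45·45 = 8874
λ ≈ 58176/8874 = 6.55578

λ ≈ 6.55578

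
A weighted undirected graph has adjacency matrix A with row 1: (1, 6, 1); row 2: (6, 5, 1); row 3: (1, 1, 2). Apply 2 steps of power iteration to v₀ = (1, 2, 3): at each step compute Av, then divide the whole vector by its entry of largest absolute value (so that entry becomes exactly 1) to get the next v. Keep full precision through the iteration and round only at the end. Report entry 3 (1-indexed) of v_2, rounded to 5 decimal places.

0.26500

Av0 = (16.000000, 19.000000, 9.000000); divide by 19.000000 → v1 = (0.842105, 1.000000, 0.473684)
Av1 = (7.315789, 10.526316, 2.789474); divide by 10.526316 → v2 = (0.695000, 1.000000, 0.265000)
Requested entry of v2: 53/200 = 0.26500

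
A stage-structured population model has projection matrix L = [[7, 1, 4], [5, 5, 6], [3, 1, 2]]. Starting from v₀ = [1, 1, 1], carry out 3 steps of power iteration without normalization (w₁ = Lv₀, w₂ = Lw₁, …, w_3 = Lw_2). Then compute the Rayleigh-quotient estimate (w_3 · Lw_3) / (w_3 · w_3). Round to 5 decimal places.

10.57734

w1 = Lv₀ = (12, 16, 6)
w2 = Lw1 = (124, 176, 64)
w3 = Lw2 = (1300, 1884, 676)
Lw3 = (13688, 19976, 7136)
w3·Lw3 = 1300·13688 + 1884·19976 + 676·7136 = 60253120; w3·w3 = 1300·1300 + 1884·1884 + 676·676 = 5696432
λ ≈ 60253120/5696432 = 10.57734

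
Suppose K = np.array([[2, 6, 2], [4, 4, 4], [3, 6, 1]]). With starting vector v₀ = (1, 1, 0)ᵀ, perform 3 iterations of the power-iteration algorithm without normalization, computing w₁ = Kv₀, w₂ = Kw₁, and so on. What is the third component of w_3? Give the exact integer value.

927

w1 = Kv₀ = (2·1 + 6·1 + 2·0; 4·1 + 4·1 + 4·0; 3·1 + 6·1 + 1·0) = (8, 8, 9)
w2 = Kw1 = (2·8 + 6·8 + 2·9; 4·8 + 4·8 + 4·9; 3·8 + 6·8 + 1·9) = (82, 100, 81)
w3 = Kw2 = (926, 1052, 927)
The requested component of w3 is 927.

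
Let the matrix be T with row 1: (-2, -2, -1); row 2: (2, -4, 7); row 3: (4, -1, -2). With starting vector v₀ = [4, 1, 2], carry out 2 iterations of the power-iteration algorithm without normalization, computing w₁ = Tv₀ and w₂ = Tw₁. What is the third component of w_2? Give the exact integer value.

w1 = Tv₀ = (-12, 18, 11)
w2 = Tw1 = (-23, -19, -88)
The requested component of w2 is -88.

-88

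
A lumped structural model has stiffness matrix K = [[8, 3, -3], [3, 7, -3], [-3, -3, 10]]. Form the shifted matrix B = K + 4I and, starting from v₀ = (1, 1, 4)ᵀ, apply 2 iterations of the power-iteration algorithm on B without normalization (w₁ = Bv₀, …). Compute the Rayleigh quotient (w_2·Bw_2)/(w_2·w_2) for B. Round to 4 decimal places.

15.9074

B = K + 4I has rows (12, 3, -3); (3, 11, -3); (-3, -3, 14)
w1 = Bv₀ = (3, 2, 50)
w2 = Bw1 = (-108, -119, 685)
Bw2 = (-3708, -3688, 10271)
w2·Bw2 = 7874971; w2·w2 = 495050; μ ≈ 7874971/495050 = 15.9074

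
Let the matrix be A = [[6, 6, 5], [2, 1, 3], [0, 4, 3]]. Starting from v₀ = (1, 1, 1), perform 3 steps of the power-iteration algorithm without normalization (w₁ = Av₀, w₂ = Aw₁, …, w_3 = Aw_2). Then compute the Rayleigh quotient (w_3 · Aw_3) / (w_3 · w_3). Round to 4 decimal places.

λ ≈ 9.1344

w1 = Av₀ = (6·1 + 6·1 + 5·1; 2·1 + 1·1 + 3·1; 0·1 + 4·1 + 3·1) = (17, 6, 7)
w2 = Aw1 = (6·17 + 6·6 + 5·7; 2·17 + 1·6 + 3·7; 0·17 + 4·6 + 3·7) = (173, 61, 45)
w3 = Aw2 = (1629, 542, 379)
Aw3 = (14921, 4937, 3305)
w3·Aw3 = 1629·14921 + 542·4937 + 379·3305 = 28234758; w3·w3 = 1629·1629 + 542·542 + 379·379 = 3091046
λ ≈ 28234758/3091046 = 9.1344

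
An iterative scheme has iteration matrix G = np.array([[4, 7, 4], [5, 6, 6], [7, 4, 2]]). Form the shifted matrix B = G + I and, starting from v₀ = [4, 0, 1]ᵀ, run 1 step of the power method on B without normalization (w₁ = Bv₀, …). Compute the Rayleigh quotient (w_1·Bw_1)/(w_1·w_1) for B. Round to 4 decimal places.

μ ≈ 15.4663

B = G + I has rows (5, 7, 4); (5, 7, 6); (7, 4, 3)
w1 = Bv₀ = (24, 26, 31)
Bw1 = (426, 488, 365)
w1·Bw1 = 34227; w1·w1 = 2213; μ ≈ 34227/2213 = 15.4663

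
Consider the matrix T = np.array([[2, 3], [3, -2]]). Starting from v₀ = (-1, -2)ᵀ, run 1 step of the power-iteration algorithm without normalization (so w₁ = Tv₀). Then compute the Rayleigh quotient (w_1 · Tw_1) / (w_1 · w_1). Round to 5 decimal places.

λ ≈ 1.20000

w1 = Tv₀ = (-8, 1)
Tw1 = (-13, -26)
w1·Tw1 = (-8)·(-13) + 1·(-26) = 78; w1·w1 = (-8)·(-8) + 1·1 = 65
λ ≈ 78/65 = 1.20000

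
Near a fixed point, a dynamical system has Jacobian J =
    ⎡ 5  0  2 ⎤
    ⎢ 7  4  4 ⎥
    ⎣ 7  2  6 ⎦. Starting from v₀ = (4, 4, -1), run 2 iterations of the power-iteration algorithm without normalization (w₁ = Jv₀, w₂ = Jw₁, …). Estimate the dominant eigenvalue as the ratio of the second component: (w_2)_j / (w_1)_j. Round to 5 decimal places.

w1 = Jv₀ = (18, 40, 30)
w2 = Jw1 = (150, 406, 386)
Ratio at component: 406 / 40 = 10.15000

λ ≈ 10.15000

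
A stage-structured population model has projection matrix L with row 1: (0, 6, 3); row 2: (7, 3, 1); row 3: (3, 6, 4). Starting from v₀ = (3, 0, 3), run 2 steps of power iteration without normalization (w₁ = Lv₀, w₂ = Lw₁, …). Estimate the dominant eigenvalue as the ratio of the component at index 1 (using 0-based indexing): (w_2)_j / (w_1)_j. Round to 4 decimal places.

w1 = Lv₀ = (0·3 + 6·0 + 3·3; 7·3 + 3·0 + 1·3; 3·3 + 6·0 + 4·3) = (9, 24, 21)
w2 = Lw1 = (0·9 + 6·24 + 3·21; 7·9 + 3·24 + 1·21; 3·9 + 6·24 + 4·21) = (207, 156, 255)
Ratio at component: 156 / 24 = 6.5000

λ ≈ 6.5000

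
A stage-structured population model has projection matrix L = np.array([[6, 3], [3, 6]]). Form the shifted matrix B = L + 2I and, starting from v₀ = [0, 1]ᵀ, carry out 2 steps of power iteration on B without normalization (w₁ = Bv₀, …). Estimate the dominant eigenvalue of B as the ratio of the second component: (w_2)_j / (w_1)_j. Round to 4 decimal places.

9.1250

B = L + 2I has rows (8, 3); (3, 8)
w1 = Bv₀ = (8·0 + 3·1; 3·0 + 8·1) = (3, 8)
w2 = Bw1 = (8·3 + 3·8; 3·3 + 8·8) = (48, 73)
Ratio: 73/8 = 9.1250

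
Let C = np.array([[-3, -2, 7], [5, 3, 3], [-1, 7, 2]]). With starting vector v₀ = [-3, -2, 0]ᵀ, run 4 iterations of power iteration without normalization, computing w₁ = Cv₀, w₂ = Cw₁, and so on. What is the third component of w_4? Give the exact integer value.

-7087

w1 = Cv₀ = (13, -21, -11)
w2 = Cw1 = (-74, -31, -182)
w3 = Cw2 = (-990, -1009, -507)
w4 = Cw3 = (1439, -9498, -7087)
The requested component of w4 is -7087.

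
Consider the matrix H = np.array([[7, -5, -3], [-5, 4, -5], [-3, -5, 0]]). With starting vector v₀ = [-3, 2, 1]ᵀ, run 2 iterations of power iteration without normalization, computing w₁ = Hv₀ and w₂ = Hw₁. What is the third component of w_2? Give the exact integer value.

w1 = Hv₀ = (-34, 18, -1)
w2 = Hw1 = (-325, 247, 12)
The requested component of w2 is 12.

12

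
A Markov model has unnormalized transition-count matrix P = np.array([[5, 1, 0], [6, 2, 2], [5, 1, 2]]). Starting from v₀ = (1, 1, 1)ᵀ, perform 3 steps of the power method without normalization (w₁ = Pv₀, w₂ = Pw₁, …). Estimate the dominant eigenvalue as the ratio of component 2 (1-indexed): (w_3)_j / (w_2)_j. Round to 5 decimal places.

w1 = Pv₀ = (5·1 + 1·1 + 0·1; 6·1 + 2·1 + 2·1; 5·1 + 1·1 + 2·1) = (6, 10, 8)
w2 = Pw1 = (5·6 + 1·10 + 0·8; 6·6 + 2·10 + 2·8; 5·6 + 1·10 + 2·8) = (40, 72, 56)
w3 = Pw2 = (272, 496, 384)
Ratio at component: 496 / 72 = 6.88889

λ ≈ 6.88889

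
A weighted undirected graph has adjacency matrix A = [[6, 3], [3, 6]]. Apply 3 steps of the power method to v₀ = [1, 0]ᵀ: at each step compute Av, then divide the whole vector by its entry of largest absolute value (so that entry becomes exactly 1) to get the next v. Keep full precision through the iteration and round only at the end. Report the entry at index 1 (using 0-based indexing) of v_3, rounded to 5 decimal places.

Av0 = (6.000000, 3.000000); divide by 6.000000 → v1 = (1.000000, 0.500000)
Av1 = (7.500000, 6.000000); divide by 7.500000 → v2 = (1.000000, 0.800000)
Av2 = (8.400000, 7.800000); divide by 8.400000 → v3 = (1.000000, 0.928571)
Requested entry of v3: 351/378 = 0.92857

0.92857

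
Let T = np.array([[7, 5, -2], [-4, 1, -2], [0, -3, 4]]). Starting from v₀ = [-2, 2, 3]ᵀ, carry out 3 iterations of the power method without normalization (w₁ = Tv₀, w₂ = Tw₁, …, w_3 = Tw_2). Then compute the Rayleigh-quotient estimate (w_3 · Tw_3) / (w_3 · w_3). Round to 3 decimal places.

w1 = Tv₀ = (7·(-2) + 5·2 + (-2)·3; (-4)·(-2) + 1·2 + (-2)·3; 0·(-2) + (-3)·2 + 4·3) = (-10, 4, 6)
w2 = Tw1 = (7·(-10) + 5·4 + (-2)·6; (-4)·(-10) + 1·4 + (-2)·6; 0·(-10) + (-3)·4 + 4·6) = (-62, 32, 12)
w3 = Tw2 = (-298, 256, -48)
Tw3 = (-710, 1544, -960)
w3·Tw3 = (-298)·(-710) + 256·1544 + (-48)·(-960) = 652924; w3·w3 = (-298)·(-298) + 256·256 + (-48)·(-48) = 156644
λ ≈ 652924/156644 = 4.168

λ ≈ 4.168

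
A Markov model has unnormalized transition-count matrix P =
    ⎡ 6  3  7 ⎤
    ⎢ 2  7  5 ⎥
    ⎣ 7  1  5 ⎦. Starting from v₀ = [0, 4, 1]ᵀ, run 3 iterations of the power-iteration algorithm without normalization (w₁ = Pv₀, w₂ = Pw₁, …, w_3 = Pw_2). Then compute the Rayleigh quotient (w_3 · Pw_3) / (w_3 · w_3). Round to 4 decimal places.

w1 = Pv₀ = (19, 33, 9)
w2 = Pw1 = (276, 314, 211)
w3 = Pw2 = (4075, 3805, 3301)
Pw3 = (58972, 51290, 48835)
w3·Pw3 = 4075·58972 + 3805·51290 + 3301·48835 = 596673685; w3·w3 = 4075·4075 + 3805·3805 + 3301·3301 = 41980251
λ ≈ 596673685/41980251 = 14.2132

λ ≈ 14.2132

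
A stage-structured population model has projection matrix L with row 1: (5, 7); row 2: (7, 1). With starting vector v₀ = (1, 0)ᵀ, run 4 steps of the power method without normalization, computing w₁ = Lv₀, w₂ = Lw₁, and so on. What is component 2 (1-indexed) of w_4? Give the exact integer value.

5208

w1 = Lv₀ = (5·1 + 7·0; 7·1 + 1·0) = (5, 7)
w2 = Lw1 = (5·5 + 7·7; 7·5 + 1·7) = (74, 42)
w3 = Lw2 = (664, 560)
w4 = Lw3 = (7240, 5208)
The requested component of w4 is 5208.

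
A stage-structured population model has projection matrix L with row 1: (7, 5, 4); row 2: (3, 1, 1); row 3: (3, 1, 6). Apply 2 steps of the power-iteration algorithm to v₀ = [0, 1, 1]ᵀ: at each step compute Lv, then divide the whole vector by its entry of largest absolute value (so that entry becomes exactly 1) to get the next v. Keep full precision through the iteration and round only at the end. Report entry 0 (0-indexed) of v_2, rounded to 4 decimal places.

1.0000

Lv0 = (9.00000, 2.00000, 7.00000); divide by 9.00000 → v1 = (1.00000, 0.22222, 0.77778)
Lv1 = (11.22222, 4.00000, 7.88889); divide by 11.22222 → v2 = (1.00000, 0.35644, 0.70297)
Requested entry of v2: 101/101 = 1.0000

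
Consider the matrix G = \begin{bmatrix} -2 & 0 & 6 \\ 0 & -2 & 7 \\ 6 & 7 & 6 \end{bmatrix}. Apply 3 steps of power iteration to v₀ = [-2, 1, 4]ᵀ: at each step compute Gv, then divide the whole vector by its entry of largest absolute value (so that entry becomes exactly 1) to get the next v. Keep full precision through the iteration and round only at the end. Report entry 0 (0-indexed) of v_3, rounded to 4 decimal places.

0.7213

Gv0 = (28.00000, 26.00000, 19.00000); divide by 28.00000 → v1 = (1.00000, 0.92857, 0.67857)
Gv1 = (2.07143, 2.89286, 16.57143); divide by 16.57143 → v2 = (0.12500, 0.17457, 1.00000)
Gv2 = (5.75000, 6.65086, 7.97198); divide by 7.97198 → v3 = (0.72128, 0.83428, 1.00000)
Requested entry of v3: 2668/3699 = 0.7213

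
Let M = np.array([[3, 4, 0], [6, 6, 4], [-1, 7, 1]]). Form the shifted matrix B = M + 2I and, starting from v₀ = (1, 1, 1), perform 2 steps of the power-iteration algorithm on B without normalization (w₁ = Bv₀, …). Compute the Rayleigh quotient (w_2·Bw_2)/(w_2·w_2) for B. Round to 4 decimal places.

B = M + 2I has rows (5, 4, 0); (6, 8, 4); (-1, 7, 3)
w1 = Bv₀ = (5·1 + 4·1 + 0·1; 6·1 + 8·1 + 4·1; (-1)·1 + 7·1 + 3·1) = (9, 18, 9)
w2 = Bw1 = (5·9 + 4·18 + 0·9; 6·9 + 8·18 + 4·9; (-1)·9 + 7·18 + 3·9) = (117, 234, 144)
Bw2 = (1521, 3150, 1953)
w2·Bw2 = 1196289; w2·w2 = 89181; μ ≈ 1196289/89181 = 13.4142

μ ≈ 13.4142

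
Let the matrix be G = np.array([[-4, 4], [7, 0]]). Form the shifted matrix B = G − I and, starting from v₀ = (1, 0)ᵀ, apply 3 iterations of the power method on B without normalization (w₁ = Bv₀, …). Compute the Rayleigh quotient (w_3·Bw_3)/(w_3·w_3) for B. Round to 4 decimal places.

B = G − I has rows (-5, 4); (7, -1)
w1 = Bv₀ = ((-5)·1 + 4·0; 7·1 + (-1)·0) = (-5, 7)
w2 = Bw1 = ((-5)·(-5) + 4·7; 7·(-5) + (-1)·7) = (53, -42)
w3 = Bw2 = (-433, 413)
Bw3 = (3817, -3444)
w3·Bw3 = -3075133; w3·w3 = 358058; μ ≈ -3075133/358058 = -8.5884

-8.5884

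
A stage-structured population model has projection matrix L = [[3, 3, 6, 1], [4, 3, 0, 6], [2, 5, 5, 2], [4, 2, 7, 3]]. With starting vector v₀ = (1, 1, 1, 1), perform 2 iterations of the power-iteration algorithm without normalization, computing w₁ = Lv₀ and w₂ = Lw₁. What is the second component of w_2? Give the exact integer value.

w1 = Lv₀ = (13, 13, 14, 16)
w2 = Lw1 = (178, 187, 193, 224)
The requested component of w2 is 187.

187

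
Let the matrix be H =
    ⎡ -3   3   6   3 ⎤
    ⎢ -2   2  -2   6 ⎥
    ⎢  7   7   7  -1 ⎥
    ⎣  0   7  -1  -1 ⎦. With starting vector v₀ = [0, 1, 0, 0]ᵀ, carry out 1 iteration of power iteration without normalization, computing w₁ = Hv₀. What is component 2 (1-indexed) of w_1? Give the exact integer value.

2

w1 = Hv₀ = ((-3)·0 + 3·1 + 6·0 + 3·0; (-2)·0 + 2·1 + (-2)·0 + 6·0; 7·0 + 7·1 + 7·0 + (-1)·0; 0·0 + 7·1 + (-1)·0 + (-1)·0) = (3, 2, 7, 7)
The requested component of w1 is 2.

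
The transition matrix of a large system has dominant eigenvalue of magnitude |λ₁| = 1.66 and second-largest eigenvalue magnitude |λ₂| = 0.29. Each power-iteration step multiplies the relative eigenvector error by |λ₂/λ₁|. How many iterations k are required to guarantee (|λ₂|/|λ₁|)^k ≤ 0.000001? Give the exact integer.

|λ₂/λ₁| = 0.29/1.66 = 0.17470
Need k ≥ ln(0.000001) / ln(0.17470) = -13.8155 / -1.7447 ≈ 7.919
Smallest integer k satisfying the bound: 8

8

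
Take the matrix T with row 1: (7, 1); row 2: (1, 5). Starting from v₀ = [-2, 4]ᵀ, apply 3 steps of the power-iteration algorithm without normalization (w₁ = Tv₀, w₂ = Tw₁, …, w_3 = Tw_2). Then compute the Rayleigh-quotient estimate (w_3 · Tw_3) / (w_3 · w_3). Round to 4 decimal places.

λ ≈ 4.8198

w1 = Tv₀ = (7·(-2) + 1·4; 1·(-2) + 5·4) = (-10, 18)
w2 = Tw1 = (7·(-10) + 1·18; 1·(-10) + 5·18) = (-52, 80)
w3 = Tw2 = (-284, 348)
Tw3 = (-1640, 1456)
w3·Tw3 = (-284)·(-1640) + 348·1456 = 972448; w3·w3 = (-284)·(-284) + 348·348 = 201760
λ ≈ 972448/201760 = 4.8198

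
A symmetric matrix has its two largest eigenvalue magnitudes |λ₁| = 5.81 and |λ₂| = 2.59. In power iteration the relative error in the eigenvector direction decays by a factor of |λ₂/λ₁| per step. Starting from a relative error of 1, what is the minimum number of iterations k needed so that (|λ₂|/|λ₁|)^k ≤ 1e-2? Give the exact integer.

6

|λ₂/λ₁| = 2.59/5.81 = 0.44578
Need k ≥ ln(1e-2) / ln(0.44578) = -4.6052 / -0.8079 ≈ 5.700
Smallest integer k satisfying the bound: 6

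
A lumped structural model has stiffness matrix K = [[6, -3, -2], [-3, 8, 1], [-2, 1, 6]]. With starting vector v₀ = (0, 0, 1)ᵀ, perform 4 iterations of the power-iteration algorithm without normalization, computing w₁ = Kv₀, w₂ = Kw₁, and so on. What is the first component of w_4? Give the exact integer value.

w1 = Kv₀ = (-2, 1, 6)
w2 = Kw1 = (-27, 20, 41)
w3 = Kw2 = (-304, 282, 320)
w4 = Kw3 = (-3310, 3488, 2810)
The requested component of w4 is -3310.

-3310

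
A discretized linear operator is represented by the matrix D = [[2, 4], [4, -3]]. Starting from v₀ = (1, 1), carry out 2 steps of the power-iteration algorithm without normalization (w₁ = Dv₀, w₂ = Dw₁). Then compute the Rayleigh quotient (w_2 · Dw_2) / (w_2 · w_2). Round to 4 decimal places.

λ ≈ 2.6930

w1 = Dv₀ = (2·1 + 4·1; 4·1 + (-3)·1) = (6, 1)
w2 = Dw1 = (2·6 + 4·1; 4·6 + (-3)·1) = (16, 21)
Dw2 = (116, 1)
w2·Dw2 = 16·116 + 21·1 = 1877; w2·w2 = 16·16 + 21·21 = 697
λ ≈ 1877/697 = 2.6930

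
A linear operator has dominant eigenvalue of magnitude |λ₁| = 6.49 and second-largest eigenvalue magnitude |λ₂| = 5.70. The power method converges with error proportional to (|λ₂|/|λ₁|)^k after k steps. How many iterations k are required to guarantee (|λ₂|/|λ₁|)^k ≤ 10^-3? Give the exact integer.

54

|λ₂/λ₁| = 5.70/6.49 = 0.87827
Need k ≥ ln(10^-3) / ln(0.87827) = -6.9078 / -0.1298 ≈ 53.220
Smallest integer k satisfying the bound: 54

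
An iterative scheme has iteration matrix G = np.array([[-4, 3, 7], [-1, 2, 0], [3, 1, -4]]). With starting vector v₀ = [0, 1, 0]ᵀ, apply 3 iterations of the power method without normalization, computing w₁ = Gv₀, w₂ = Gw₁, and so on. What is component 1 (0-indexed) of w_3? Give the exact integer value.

w1 = Gv₀ = ((-4)·0 + 3·1 + 7·0; (-1)·0 + 2·1 + 0·0; 3·0 + 1·1 + (-4)·0) = (3, 2, 1)
w2 = Gw1 = ((-4)·3 + 3·2 + 7·1; (-1)·3 + 2·2 + 0·1; 3·3 + 1·2 + (-4)·1) = (1, 1, 7)
w3 = Gw2 = (48, 1, -24)
The requested component of w3 is 1.

1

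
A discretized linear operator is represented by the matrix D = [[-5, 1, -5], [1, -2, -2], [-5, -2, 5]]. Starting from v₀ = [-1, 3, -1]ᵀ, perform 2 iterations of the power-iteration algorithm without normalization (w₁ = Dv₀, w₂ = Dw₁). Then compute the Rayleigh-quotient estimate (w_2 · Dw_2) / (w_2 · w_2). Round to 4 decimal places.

w1 = Dv₀ = ((-5)·(-1) + 1·3 + (-5)·(-1); 1·(-1) + (-2)·3 + (-2)·(-1); (-5)·(-1) + (-2)·3 + 5·(-1)) = (13, -5, -6)
w2 = Dw1 = ((-5)·13 + 1·(-5) + (-5)·(-6); 1·13 + (-2)·(-5) + (-2)·(-6); (-5)·13 + (-2)·(-5) + 5·(-6)) = (-40, 35, -85)
Dw2 = (660, 60, -295)
w2·Dw2 = (-40)·660 + 35·60 + (-85)·(-295) = 775; w2·w2 = (-40)·(-40) + 35·35 + (-85)·(-85) = 10050
λ ≈ 775/10050 = 0.0771

λ ≈ 0.0771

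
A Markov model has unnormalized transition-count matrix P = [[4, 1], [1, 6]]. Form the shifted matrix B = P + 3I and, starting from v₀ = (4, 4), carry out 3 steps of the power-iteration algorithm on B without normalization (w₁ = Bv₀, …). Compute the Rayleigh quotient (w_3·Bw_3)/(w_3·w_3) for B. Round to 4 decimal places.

μ ≈ 9.3585

B = P + 3I has rows (7, 1); (1, 9)
w1 = Bv₀ = (32, 40)
w2 = Bw1 = (264, 392)
w3 = Bw2 = (2240, 3792)
Bw3 = (19472, 36368)
w3·Bw3 = 181524736; w3·w3 = 19396864; μ ≈ 181524736/19396864 = 9.3585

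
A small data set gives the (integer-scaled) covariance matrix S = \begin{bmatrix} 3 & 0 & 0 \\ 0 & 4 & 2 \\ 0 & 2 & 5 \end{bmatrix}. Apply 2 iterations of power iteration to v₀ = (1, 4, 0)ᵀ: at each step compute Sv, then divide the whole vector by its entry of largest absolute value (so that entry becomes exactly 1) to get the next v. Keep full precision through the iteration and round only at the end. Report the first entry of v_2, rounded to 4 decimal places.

Sv0 = (3.00000, 16.00000, 8.00000); divide by 16.00000 → v1 = (0.18750, 1.00000, 0.50000)
Sv1 = (0.56250, 5.00000, 4.50000); divide by 5.00000 → v2 = (0.11250, 1.00000, 0.90000)
Requested entry of v2: 9/80 = 0.1125

0.1125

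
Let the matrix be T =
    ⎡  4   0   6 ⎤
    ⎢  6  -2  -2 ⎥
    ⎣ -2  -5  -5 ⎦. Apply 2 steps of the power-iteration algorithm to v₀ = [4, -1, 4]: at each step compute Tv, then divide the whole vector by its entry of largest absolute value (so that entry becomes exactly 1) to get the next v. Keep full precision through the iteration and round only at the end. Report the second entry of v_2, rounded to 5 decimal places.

Tv0 = (40.000000, 18.000000, -23.000000); divide by 40.000000 → v1 = (1.000000, 0.450000, -0.575000)
Tv1 = (0.550000, 6.250000, -1.375000); divide by 6.250000 → v2 = (0.088000, 1.000000, -0.220000)
Requested entry of v2: 250/250 = 1.00000

1.00000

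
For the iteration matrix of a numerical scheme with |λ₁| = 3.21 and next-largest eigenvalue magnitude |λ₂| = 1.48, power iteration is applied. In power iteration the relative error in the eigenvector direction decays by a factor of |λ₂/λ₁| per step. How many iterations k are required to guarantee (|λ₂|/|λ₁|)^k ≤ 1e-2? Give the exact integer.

|λ₂/λ₁| = 1.48/3.21 = 0.46106
Need k ≥ ln(1e-2) / ln(0.46106) = -4.6052 / -0.7742 ≈ 5.948
Smallest integer k satisfying the bound: 6

6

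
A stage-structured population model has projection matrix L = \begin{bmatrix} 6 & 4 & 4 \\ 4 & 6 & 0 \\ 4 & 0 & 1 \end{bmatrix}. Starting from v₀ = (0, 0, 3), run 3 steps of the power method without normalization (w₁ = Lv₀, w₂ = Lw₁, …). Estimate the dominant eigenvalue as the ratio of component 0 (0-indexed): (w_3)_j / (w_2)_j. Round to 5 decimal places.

w1 = Lv₀ = (6·0 + 4·0 + 4·3; 4·0 + 6·0 + 0·3; 4·0 + 0·0 + 1·3) = (12, 0, 3)
w2 = Lw1 = (6·12 + 4·0 + 4·3; 4·12 + 6·0 + 0·3; 4·12 + 0·0 + 1·3) = (84, 48, 51)
w3 = Lw2 = (900, 624, 387)
Ratio at component: 900 / 84 = 10.71429

10.71429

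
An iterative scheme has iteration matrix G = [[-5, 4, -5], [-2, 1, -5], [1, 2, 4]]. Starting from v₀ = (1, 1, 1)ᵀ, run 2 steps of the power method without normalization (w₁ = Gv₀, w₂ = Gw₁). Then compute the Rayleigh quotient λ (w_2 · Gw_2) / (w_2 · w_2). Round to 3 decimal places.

w1 = Gv₀ = ((-5)·1 + 4·1 + (-5)·1; (-2)·1 + 1·1 + (-5)·1; 1·1 + 2·1 + 4·1) = (-6, -6, 7)
w2 = Gw1 = ((-5)·(-6) + 4·(-6) + (-5)·7; (-2)·(-6) + 1·(-6) + (-5)·7; 1·(-6) + 2·(-6) + 4·7) = (-29, -29, 10)
Gw2 = (-21, -21, -47)
w2·Gw2 = (-29)·(-21) + (-29)·(-21) + 10·(-47) = 748; w2·w2 = (-29)·(-29) + (-29)·(-29) + 10·10 = 1782
λ ≈ 748/1782 = 0.420

0.420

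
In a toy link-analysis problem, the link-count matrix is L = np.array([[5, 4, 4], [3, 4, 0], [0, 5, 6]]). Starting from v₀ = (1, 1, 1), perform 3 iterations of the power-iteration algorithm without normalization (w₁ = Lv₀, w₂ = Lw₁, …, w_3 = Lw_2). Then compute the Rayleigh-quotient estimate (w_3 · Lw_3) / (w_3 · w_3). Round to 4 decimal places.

λ ≈ 9.7606

w1 = Lv₀ = (5·1 + 4·1 + 4·1; 3·1 + 4·1 + 0·1; 0·1 + 5·1 + 6·1) = (13, 7, 11)
w2 = Lw1 = (5·13 + 4·7 + 4·11; 3·13 + 4·7 + 0·11; 0·13 + 5·7 + 6·11) = (137, 67, 101)
w3 = Lw2 = (1357, 679, 941)
Lw3 = (13265, 6787, 9041)
w3·Lw3 = 1357·13265 + 679·6787 + 941·9041 = 31116559; w3·w3 = 1357·1357 + 679·679 + 941·941 = 3187971
λ ≈ 31116559/3187971 = 9.7606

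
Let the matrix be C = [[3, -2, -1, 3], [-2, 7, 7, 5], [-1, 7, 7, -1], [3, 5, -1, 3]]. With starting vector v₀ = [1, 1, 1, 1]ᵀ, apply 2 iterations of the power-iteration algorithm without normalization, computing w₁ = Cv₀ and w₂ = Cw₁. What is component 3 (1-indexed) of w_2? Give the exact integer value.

w1 = Cv₀ = (3, 17, 12, 10)
w2 = Cw1 = (-7, 247, 190, 112)
The requested component of w2 is 190.

190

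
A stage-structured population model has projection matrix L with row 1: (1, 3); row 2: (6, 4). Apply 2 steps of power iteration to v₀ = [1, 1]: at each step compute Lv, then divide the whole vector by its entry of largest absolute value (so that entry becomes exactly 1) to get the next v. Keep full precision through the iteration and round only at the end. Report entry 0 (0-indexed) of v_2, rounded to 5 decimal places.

Lv0 = (4.000000, 10.000000); divide by 10.000000 → v1 = (0.400000, 1.000000)
Lv1 = (3.400000, 6.400000); divide by 6.400000 → v2 = (0.531250, 1.000000)
Requested entry of v2: 34/64 = 0.53125

0.53125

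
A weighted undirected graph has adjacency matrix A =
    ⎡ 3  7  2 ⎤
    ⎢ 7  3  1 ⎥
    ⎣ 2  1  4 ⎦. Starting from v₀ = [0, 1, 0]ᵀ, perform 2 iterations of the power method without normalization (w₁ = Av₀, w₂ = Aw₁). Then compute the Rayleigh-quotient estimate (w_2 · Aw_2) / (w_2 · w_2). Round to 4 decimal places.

λ ≈ 10.3334

w1 = Av₀ = (3·0 + 7·1 + 2·0; 7·0 + 3·1 + 1·0; 2·0 + 1·1 + 4·0) = (7, 3, 1)
w2 = Aw1 = (3·7 + 7·3 + 2·1; 7·7 + 3·3 + 1·1; 2·7 + 1·3 + 4·1) = (44, 59, 21)
Aw2 = (587, 506, 231)
w2·Aw2 = 44·587 + 59·506 + 21·231 = 60533; w2·w2 = 44·44 + 59·59 + 21·21 = 5858
λ ≈ 60533/5858 = 10.3334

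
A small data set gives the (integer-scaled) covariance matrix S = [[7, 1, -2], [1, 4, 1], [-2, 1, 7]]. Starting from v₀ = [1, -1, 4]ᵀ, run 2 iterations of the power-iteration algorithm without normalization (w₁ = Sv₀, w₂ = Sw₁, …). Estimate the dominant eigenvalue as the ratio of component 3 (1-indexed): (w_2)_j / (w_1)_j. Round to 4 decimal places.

λ ≈ 7.2000

w1 = Sv₀ = (7·1 + 1·(-1) + (-2)·4; 1·1 + 4·(-1) + 1·4; (-2)·1 + 1·(-1) + 7·4) = (-2, 1, 25)
w2 = Sw1 = (7·(-2) + 1·1 + (-2)·25; 1·(-2) + 4·1 + 1·25; (-2)·(-2) + 1·1 + 7·25) = (-63, 27, 180)
Ratio at component: 180 / 25 = 7.2000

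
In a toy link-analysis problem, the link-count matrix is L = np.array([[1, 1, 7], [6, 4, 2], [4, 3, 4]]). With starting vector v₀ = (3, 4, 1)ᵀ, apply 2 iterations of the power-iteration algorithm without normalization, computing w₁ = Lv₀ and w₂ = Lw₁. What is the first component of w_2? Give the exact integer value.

w1 = Lv₀ = (1·3 + 1·4 + 7·1; 6·3 + 4·4 + 2·1; 4·3 + 3·4 + 4·1) = (14, 36, 28)
w2 = Lw1 = (1·14 + 1·36 + 7·28; 6·14 + 4·36 + 2·28; 4·14 + 3·36 + 4·28) = (246, 284, 276)
The requested component of w2 is 246.

246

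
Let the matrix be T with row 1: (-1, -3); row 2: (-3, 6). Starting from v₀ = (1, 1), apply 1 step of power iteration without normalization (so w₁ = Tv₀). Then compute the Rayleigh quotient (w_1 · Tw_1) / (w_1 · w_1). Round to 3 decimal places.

λ ≈ 4.400

w1 = Tv₀ = ((-1)·1 + (-3)·1; (-3)·1 + 6·1) = (-4, 3)
Tw1 = (-5, 30)
w1·Tw1 = (-4)·(-5) + 3·30 = 110; w1·w1 = (-4)·(-4) + 3·3 = 25
λ ≈ 110/25 = 4.400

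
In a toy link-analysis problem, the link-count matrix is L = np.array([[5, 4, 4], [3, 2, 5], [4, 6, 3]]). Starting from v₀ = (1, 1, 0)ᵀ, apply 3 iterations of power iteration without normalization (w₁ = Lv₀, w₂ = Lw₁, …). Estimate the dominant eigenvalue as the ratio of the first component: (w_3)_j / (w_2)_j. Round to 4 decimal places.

w1 = Lv₀ = (5·1 + 4·1 + 4·0; 3·1 + 2·1 + 5·0; 4·1 + 6·1 + 3·0) = (9, 5, 10)
w2 = Lw1 = (5·9 + 4·5 + 4·10; 3·9 + 2·5 + 5·10; 4·9 + 6·5 + 3·10) = (105, 87, 96)
w3 = Lw2 = (1257, 969, 1230)
Ratio at component: 1257 / 105 = 11.9714

11.9714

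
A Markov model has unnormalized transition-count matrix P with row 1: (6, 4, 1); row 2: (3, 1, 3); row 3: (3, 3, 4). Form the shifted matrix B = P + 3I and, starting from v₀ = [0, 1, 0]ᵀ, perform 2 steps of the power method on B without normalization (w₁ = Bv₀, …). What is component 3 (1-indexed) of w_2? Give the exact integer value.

45

B = P + 3I has rows (9, 4, 1); (3, 4, 3); (3, 3, 7)
w1 = Bv₀ = (4, 4, 3)
w2 = Bw1 = (55, 37, 45)
Requested component of w2: 45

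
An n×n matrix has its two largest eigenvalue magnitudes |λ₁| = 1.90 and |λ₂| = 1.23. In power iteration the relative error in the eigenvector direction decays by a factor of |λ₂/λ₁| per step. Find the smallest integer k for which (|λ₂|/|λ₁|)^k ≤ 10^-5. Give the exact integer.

27

|λ₂/λ₁| = 1.23/1.90 = 0.64737
Need k ≥ ln(10^-5) / ln(0.64737) = -11.5129 / -0.4348 ≈ 26.476
Smallest integer k satisfying the bound: 27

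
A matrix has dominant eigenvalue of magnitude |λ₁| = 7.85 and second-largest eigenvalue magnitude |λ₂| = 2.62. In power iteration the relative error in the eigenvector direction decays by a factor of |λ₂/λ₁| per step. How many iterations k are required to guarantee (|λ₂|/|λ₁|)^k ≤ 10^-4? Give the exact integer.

|λ₂/λ₁| = 2.62/7.85 = 0.33376
Need k ≥ ln(10^-4) / ln(0.33376) = -9.2103 / -1.0973 ≈ 8.393
Smallest integer k satisfying the bound: 9

9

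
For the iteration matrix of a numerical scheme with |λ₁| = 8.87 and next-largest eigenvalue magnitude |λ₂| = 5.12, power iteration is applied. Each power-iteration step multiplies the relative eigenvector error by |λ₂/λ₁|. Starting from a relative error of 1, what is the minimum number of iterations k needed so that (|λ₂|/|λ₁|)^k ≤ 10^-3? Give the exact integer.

|λ₂/λ₁| = 5.12/8.87 = 0.57723
Need k ≥ ln(10^-3) / ln(0.57723) = -6.9078 / -0.5495 ≈ 12.571
Smallest integer k satisfying the bound: 13

13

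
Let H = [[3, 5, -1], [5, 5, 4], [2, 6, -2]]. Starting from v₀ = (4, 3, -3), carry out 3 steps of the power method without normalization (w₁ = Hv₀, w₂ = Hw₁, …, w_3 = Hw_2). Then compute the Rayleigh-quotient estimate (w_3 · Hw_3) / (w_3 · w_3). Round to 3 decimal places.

λ ≈ 10.013

w1 = Hv₀ = (30, 23, 32)
w2 = Hw1 = (173, 393, 134)
w3 = Hw2 = (2350, 3366, 2436)
Hw3 = (21444, 38324, 20024)
w3·Hw3 = 2350·21444 + 3366·38324 + 2436·20024 = 228170448; w3·w3 = 2350·2350 + 3366·3366 + 2436·2436 = 22786552
λ ≈ 228170448/22786552 = 10.013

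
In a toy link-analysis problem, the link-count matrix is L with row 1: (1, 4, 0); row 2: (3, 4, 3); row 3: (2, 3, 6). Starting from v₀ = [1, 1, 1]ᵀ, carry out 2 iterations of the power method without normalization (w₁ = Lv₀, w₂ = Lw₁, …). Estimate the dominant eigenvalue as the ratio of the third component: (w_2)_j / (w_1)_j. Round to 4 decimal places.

w1 = Lv₀ = (1·1 + 4·1 + 0·1; 3·1 + 4·1 + 3·1; 2·1 + 3·1 + 6·1) = (5, 10, 11)
w2 = Lw1 = (1·5 + 4·10 + 0·11; 3·5 + 4·10 + 3·11; 2·5 + 3·10 + 6·11) = (45, 88, 106)
Ratio at component: 106 / 11 = 9.6364

9.6364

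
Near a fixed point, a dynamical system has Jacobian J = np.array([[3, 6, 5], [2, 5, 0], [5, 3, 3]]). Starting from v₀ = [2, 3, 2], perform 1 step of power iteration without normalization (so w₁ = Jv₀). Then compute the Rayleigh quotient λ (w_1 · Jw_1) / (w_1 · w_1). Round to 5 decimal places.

w1 = Jv₀ = (3·2 + 6·3 + 5·2; 2·2 + 5·3 + 0·2; 5·2 + 3·3 + 3·2) = (34, 19, 25)
Jw1 = (341, 163, 302)
w1·Jw1 = 34·341 + 19·163 + 25·302 = 22241; w1·w1 = 34·34 + 19·19 + 25·25 = 2142
λ ≈ 22241/2142 = 10.38329

λ ≈ 10.38329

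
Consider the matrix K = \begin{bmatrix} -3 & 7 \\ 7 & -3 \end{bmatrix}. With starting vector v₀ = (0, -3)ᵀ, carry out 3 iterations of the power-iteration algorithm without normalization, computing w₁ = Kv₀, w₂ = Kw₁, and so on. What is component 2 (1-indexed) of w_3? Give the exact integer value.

1404

w1 = Kv₀ = ((-3)·0 + 7·(-3); 7·0 + (-3)·(-3)) = (-21, 9)
w2 = Kw1 = ((-3)·(-21) + 7·9; 7·(-21) + (-3)·9) = (126, -174)
w3 = Kw2 = (-1596, 1404)
The requested component of w3 is 1404.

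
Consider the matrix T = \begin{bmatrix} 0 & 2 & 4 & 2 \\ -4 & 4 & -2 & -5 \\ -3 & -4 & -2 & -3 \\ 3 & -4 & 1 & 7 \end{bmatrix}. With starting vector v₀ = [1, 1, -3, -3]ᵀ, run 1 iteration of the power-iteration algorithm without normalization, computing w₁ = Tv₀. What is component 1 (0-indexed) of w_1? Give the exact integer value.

w1 = Tv₀ = (0·1 + 2·1 + 4·(-3) + 2·(-3); (-4)·1 + 4·1 + (-2)·(-3) + (-5)·(-3); (-3)·1 + (-4)·1 + (-2)·(-3) + (-3)·(-3); 3·1 + (-4)·1 + 1·(-3) + 7·(-3)) = (-16, 21, 8, -25)
The requested component of w1 is 21.

21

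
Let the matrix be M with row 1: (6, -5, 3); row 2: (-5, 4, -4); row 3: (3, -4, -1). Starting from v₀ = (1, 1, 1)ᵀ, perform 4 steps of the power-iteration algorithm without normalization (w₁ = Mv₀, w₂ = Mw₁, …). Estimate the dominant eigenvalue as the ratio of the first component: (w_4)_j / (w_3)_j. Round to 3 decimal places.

w1 = Mv₀ = (6·1 + (-5)·1 + 3·1; (-5)·1 + 4·1 + (-4)·1; 3·1 + (-4)·1 + (-1)·1) = (4, -5, -2)
w2 = Mw1 = (6·4 + (-5)·(-5) + 3·(-2); (-5)·4 + 4·(-5) + (-4)·(-2); 3·4 + (-4)·(-5) + (-1)·(-2)) = (43, -32, 34)
w3 = Mw2 = (520, -479, 223)
w4 = Mw3 = (6184, -5408, 3253)
Ratio at component: 6184 / 520 = 11.892

λ ≈ 11.892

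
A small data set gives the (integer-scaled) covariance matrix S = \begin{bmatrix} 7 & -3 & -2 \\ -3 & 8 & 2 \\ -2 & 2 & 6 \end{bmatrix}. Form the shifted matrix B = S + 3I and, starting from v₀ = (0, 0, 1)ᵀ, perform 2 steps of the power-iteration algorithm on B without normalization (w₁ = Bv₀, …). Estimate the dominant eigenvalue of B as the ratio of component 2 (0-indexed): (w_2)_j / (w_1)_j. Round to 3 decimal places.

B = S + 3I has rows (10, -3, -2); (-3, 11, 2); (-2, 2, 9)
w1 = Bv₀ = (-2, 2, 9)
w2 = Bw1 = (-44, 46, 89)
Ratio: 89/9 = 9.889

9.889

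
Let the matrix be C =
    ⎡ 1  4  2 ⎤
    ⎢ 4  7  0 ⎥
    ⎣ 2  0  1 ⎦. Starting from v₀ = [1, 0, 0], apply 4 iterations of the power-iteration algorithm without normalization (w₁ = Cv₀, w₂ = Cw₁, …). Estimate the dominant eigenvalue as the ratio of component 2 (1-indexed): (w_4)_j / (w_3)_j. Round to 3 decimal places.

w1 = Cv₀ = (1·1 + 4·0 + 2·0; 4·1 + 7·0 + 0·0; 2·1 + 0·0 + 1·0) = (1, 4, 2)
w2 = Cw1 = (1·1 + 4·4 + 2·2; 4·1 + 7·4 + 0·2; 2·1 + 0·4 + 1·2) = (21, 32, 4)
w3 = Cw2 = (157, 308, 46)
w4 = Cw3 = (1481, 2784, 360)
Ratio at component: 2784 / 308 = 9.039

9.039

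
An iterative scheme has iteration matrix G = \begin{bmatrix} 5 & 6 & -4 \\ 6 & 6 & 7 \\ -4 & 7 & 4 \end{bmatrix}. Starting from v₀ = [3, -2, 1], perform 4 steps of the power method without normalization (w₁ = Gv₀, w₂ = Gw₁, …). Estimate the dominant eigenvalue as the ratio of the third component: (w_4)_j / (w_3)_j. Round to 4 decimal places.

1.8815

w1 = Gv₀ = (-1, 13, -22)
w2 = Gw1 = (161, -82, 7)
w3 = Gw2 = (285, 523, -1190)
w4 = Gw3 = (9323, -3482, -2239)
Ratio at component: -2239 / -1190 = 1.8815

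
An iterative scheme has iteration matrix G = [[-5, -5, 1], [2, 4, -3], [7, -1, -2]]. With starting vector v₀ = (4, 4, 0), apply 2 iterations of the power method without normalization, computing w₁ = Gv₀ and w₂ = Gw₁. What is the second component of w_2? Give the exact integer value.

-56

w1 = Gv₀ = (-40, 24, 24)
w2 = Gw1 = (104, -56, -352)
The requested component of w2 is -56.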